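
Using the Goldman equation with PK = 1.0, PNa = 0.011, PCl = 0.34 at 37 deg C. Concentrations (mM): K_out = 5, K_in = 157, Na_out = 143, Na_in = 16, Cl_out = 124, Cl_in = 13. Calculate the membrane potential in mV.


Vm = (RT/F)*ln((PK*Ko + PNa*Nao + PCl*Cli)/(PK*Ki + PNa*Nai + PCl*Clo))
Numer = 10.993, Denom = 199.336
Vm = -77.44 mV


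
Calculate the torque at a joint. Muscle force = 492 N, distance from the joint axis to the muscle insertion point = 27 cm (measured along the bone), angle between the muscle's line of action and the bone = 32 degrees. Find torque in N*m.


Torque = F * d * sin(theta)   (moment arm = d*sin(theta))
d = 27 cm = 0.27 m
Torque = 492 * 0.27 * sin(32)
Torque = 70.39 N*m


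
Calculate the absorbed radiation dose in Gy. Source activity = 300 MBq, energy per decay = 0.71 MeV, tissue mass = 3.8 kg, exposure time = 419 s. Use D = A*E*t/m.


A = 300 MBq = 3.0000e+08 Bq
E = 0.71 MeV = 1.13742e-13 J
D = A*E*t/m = 3.0000e+08*1.13742e-13*419/3.8
D = 0.003762 Gy


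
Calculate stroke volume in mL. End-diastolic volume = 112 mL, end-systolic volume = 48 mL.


SV = EDV - ESV
SV = 112 - 48
SV = 64 mL


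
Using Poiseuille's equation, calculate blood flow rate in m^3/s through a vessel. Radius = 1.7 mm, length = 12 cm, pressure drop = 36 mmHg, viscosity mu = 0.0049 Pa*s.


Q = pi*r^4*dP / (8*mu*L)
r = 0.0017 m, L = 0.12 m
dP = 36 mmHg = 4799.592 Pa
Q = 2.6772e-05 m^3/s


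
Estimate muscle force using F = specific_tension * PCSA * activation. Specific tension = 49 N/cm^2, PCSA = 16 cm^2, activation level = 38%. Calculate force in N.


F = sigma * PCSA * activation
F = 49 * 16 * 0.38
F = 297.9 N


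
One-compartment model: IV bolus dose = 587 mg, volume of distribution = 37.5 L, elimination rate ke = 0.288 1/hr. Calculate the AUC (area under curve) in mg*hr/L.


C0 = Dose/Vd = 587/37.5 = 15.6533 mg/L
AUC = C0/ke = 15.6533/0.288
AUC = 54.35 mg*hr/L


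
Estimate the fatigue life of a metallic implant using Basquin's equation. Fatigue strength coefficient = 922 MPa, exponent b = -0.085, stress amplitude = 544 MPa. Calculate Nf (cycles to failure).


sigma_a = sigma_f' * (2Nf)^b
2Nf = (sigma_a/sigma_f')^(1/b)
2Nf = (544/922)^(1/-0.085)
2Nf = 496.21609
Nf = 248.1


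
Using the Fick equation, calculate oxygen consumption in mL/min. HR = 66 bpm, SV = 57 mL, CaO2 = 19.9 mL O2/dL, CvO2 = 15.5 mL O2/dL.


CO = HR*SV = 66*57/1000 = 3.762 L/min
a-v O2 diff = 19.9 - 15.5 = 4.4 mL/dL
VO2 = CO * (CaO2-CvO2) * 10 dL/L
VO2 = 3.762 * 4.4 * 10
VO2 = 165.5 mL/min


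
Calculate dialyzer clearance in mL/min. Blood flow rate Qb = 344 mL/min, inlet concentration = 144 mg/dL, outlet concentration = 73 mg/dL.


K = Qb * (Cb_in - Cb_out) / Cb_in
K = 344 * (144 - 73) / 144
K = 169.6 mL/min


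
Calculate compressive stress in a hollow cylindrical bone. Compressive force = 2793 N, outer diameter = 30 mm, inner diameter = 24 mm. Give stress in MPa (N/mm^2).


A = pi*(r_o^2 - r_i^2)
r_o = 15 mm, r_i = 12 mm
A = 254.469 mm^2
sigma = F/A = 2793 / 254.469
sigma = 10.98 MPa


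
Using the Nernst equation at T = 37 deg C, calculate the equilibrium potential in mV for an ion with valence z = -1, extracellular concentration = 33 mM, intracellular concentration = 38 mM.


E = (RT/(zF)) * ln(C_out/C_in)
T = 37 + 273.15 = 310.15 K
E = (8.314 * 310.15 / (-1 * 96485)) * ln(33/38)
E = 3.77 mV


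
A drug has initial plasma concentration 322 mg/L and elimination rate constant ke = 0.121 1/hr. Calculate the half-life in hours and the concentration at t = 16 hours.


t_half = ln(2) / ke = 0.693147 / 0.121 = 5.728 hr
C(t) = C0 * exp(-ke*t) = 322 * exp(-0.121*16)
C(16) = 46.46 mg/L


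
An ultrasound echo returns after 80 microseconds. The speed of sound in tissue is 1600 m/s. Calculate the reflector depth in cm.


depth = c * t / 2
t = 80 us = 8.0000e-05 s
depth = 1600 * 8.0000e-05 / 2
depth = 0.064 m = 6.4 cm


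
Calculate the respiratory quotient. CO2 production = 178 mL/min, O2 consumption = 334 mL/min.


RQ = VCO2 / VO2
RQ = 178 / 334
RQ = 0.5329


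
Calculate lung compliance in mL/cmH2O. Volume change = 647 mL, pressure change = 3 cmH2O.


C = dV / dP
C = 647 / 3
C = 215.7 mL/cmH2O


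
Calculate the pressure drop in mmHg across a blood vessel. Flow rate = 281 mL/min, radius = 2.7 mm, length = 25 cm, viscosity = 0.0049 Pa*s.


dP = 8*mu*L*Q / (pi*r^4)
Q = 281 mL/min = 4.68333e-06 m^3/s
dP = 274.901 Pa = 274.901 / 133.322 mmHg = 2.062 mmHg


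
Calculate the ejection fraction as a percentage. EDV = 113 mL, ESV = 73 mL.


SV = EDV - ESV = 113 - 73 = 40 mL
EF = SV/EDV * 100 = 40/113 * 100
EF = 35.4%


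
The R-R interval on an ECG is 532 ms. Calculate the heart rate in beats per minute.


HR = 60 / RR_interval(s)
RR = 532 ms = 0.532 s
HR = 60 / 0.532 = 112.8 bpm


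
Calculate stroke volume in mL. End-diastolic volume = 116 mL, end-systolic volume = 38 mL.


SV = EDV - ESV
SV = 116 - 38
SV = 78 mL


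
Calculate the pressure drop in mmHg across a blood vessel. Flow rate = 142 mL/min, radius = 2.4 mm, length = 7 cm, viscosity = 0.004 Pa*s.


dP = 8*mu*L*Q / (pi*r^4)
Q = 142 mL/min = 2.36667e-06 m^3/s
dP = 50.8617 Pa = 50.8617 / 133.322 mmHg = 0.3815 mmHg


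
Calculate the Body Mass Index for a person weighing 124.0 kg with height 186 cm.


BMI = weight / height^2
height = 186 cm = 1.86 m
BMI = 124.0 / 1.86^2
BMI = 35.84 kg/m^2


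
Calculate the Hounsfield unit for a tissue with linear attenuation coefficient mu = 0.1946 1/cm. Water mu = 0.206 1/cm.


HU = ((mu_tissue - mu_water) / mu_water) * 1000
HU = ((0.1946 - 0.206) / 0.206) * 1000
HU = -55.34


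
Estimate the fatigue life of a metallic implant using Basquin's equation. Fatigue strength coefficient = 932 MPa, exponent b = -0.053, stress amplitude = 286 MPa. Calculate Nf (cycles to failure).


sigma_a = sigma_f' * (2Nf)^b
2Nf = (sigma_a/sigma_f')^(1/b)
2Nf = (286/932)^(1/-0.053)
2Nf = 4.7883557e+09
Nf = 2.3942e+09


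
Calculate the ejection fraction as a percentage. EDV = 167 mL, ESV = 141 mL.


SV = EDV - ESV = 167 - 141 = 26 mL
EF = SV/EDV * 100 = 26/167 * 100
EF = 15.57%


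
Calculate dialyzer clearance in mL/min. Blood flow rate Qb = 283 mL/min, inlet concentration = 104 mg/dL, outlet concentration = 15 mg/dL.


K = Qb * (Cb_in - Cb_out) / Cb_in
K = 283 * (104 - 15) / 104
K = 242.2 mL/min


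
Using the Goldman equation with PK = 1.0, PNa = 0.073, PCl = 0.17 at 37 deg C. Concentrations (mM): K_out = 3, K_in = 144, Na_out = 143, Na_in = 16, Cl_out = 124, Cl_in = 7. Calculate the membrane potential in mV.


Vm = (RT/F)*ln((PK*Ko + PNa*Nao + PCl*Cli)/(PK*Ki + PNa*Nai + PCl*Clo))
Numer = 14.629, Denom = 166.248
Vm = -64.96 mV


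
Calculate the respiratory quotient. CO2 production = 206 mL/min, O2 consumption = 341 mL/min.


RQ = VCO2 / VO2
RQ = 206 / 341
RQ = 0.6041


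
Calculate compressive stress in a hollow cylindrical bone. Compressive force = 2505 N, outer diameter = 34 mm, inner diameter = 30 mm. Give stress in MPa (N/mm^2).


A = pi*(r_o^2 - r_i^2)
r_o = 17 mm, r_i = 15 mm
A = 201.062 mm^2
sigma = F/A = 2505 / 201.062
sigma = 12.46 MPa


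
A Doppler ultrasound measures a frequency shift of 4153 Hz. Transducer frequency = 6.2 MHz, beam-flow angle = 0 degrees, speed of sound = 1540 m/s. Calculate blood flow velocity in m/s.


v = fd * c / (2 * f0 * cos(theta))
v = 4153 * 1540 / (2 * 6.2000e+06 * cos(0))
v = 0.5158 m/s


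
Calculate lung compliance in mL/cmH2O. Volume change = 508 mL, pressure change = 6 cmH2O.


C = dV / dP
C = 508 / 6
C = 84.67 mL/cmH2O


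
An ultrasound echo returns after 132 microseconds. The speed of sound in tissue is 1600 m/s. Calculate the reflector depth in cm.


depth = c * t / 2
t = 132 us = 1.3200e-04 s
depth = 1600 * 1.3200e-04 / 2
depth = 0.1056 m = 10.56 cm


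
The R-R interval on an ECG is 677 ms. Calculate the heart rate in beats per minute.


HR = 60 / RR_interval(s)
RR = 677 ms = 0.677 s
HR = 60 / 0.677 = 88.63 bpm


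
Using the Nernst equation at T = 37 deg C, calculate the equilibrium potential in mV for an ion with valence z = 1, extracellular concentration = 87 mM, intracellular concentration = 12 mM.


E = (RT/(zF)) * ln(C_out/C_in)
T = 37 + 273.15 = 310.15 K
E = (8.314 * 310.15 / (1 * 96485)) * ln(87/12)
E = 52.94 mV


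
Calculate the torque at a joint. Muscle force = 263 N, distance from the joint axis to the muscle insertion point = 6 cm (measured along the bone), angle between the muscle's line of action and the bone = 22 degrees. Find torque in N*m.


Torque = F * d * sin(theta)   (moment arm = d*sin(theta))
d = 6 cm = 0.06 m
Torque = 263 * 0.06 * sin(22)
Torque = 5.911 N*m


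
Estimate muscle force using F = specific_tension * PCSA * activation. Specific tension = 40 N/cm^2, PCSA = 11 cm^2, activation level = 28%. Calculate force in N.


F = sigma * PCSA * activation
F = 40 * 11 * 0.28
F = 123.2 N


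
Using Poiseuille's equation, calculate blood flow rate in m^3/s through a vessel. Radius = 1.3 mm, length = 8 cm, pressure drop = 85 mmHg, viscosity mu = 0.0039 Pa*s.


Q = pi*r^4*dP / (8*mu*L)
r = 0.0013 m, L = 0.08 m
dP = 85 mmHg = 11332.37 Pa
Q = 4.0738e-05 m^3/s


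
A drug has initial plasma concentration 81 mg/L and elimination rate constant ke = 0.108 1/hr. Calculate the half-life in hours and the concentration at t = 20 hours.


t_half = ln(2) / ke = 0.693147 / 0.108 = 6.418 hr
C(t) = C0 * exp(-ke*t) = 81 * exp(-0.108*20)
C(20) = 9.341 mg/L


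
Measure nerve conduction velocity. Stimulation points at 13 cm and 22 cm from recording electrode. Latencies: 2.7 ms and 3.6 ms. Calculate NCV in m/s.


Distance = (22 - 13) / 100 = 0.09 m
dt = (3.6 - 2.7) / 1000 = 9.0000e-04 s
NCV = dist / dt = 100 m/s


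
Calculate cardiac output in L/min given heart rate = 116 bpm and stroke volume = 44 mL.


CO = HR * SV
CO = 116 * 44 / 1000
CO = 5.104 L/min


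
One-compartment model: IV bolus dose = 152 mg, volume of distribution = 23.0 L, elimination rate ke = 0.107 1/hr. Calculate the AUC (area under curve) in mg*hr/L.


C0 = Dose/Vd = 152/23.0 = 6.6087 mg/L
AUC = C0/ke = 6.6087/0.107
AUC = 61.76 mg*hr/L


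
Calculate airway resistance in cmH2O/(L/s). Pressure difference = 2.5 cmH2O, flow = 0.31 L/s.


R = dP / flow
R = 2.5 / 0.31
R = 8.065 cmH2O/(L/s)


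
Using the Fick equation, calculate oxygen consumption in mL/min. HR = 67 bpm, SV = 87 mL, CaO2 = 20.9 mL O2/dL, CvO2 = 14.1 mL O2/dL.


CO = HR*SV = 67*87/1000 = 5.829 L/min
a-v O2 diff = 20.9 - 14.1 = 6.8 mL/dL
VO2 = CO * (CaO2-CvO2) * 10 dL/L
VO2 = 5.829 * 6.8 * 10
VO2 = 396.4 mL/min


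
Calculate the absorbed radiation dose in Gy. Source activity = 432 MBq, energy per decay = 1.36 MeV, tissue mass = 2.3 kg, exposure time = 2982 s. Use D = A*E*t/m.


A = 432 MBq = 4.3200e+08 Bq
E = 1.36 MeV = 2.17872e-13 J
D = A*E*t/m = 4.3200e+08*2.17872e-13*2982/2.3
D = 0.122 Gy


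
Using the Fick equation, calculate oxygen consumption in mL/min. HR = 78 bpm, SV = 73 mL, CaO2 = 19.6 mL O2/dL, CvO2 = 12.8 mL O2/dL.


CO = HR*SV = 78*73/1000 = 5.694 L/min
a-v O2 diff = 19.6 - 12.8 = 6.8 mL/dL
VO2 = CO * (CaO2-CvO2) * 10 dL/L
VO2 = 5.694 * 6.8 * 10
VO2 = 387.2 mL/min


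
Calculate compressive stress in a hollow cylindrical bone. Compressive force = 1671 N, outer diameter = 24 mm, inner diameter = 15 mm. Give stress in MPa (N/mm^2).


A = pi*(r_o^2 - r_i^2)
r_o = 12 mm, r_i = 7.5 mm
A = 275.675 mm^2
sigma = F/A = 1671 / 275.675
sigma = 6.061 MPa


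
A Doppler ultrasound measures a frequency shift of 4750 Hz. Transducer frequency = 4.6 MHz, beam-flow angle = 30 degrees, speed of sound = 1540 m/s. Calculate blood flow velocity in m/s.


v = fd * c / (2 * f0 * cos(theta))
v = 4750 * 1540 / (2 * 4.6000e+06 * cos(30))
v = 0.9181 m/s


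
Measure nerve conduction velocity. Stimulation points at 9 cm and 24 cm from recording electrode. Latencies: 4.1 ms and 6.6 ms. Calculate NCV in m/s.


Distance = (24 - 9) / 100 = 0.15 m
dt = (6.6 - 4.1) / 1000 = 0.0025 s
NCV = dist / dt = 60 m/s


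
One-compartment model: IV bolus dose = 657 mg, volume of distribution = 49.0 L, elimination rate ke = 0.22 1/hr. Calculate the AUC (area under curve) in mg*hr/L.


C0 = Dose/Vd = 657/49.0 = 13.4082 mg/L
AUC = C0/ke = 13.4082/0.22
AUC = 60.95 mg*hr/L


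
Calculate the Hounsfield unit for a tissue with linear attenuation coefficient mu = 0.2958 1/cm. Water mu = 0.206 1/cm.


HU = ((mu_tissue - mu_water) / mu_water) * 1000
HU = ((0.2958 - 0.206) / 0.206) * 1000
HU = 435.9


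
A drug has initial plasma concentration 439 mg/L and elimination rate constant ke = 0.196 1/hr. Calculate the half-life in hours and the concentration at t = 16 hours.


t_half = ln(2) / ke = 0.693147 / 0.196 = 3.536 hr
C(t) = C0 * exp(-ke*t) = 439 * exp(-0.196*16)
C(16) = 19.08 mg/L


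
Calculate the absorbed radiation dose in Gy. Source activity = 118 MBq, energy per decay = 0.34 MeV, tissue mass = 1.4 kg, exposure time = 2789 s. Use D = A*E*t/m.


A = 118 MBq = 1.1800e+08 Bq
E = 0.34 MeV = 5.4468e-14 J
D = A*E*t/m = 1.1800e+08*5.4468e-14*2789/1.4
D = 0.0128 Gy


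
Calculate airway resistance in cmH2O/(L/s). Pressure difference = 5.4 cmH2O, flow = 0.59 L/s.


R = dP / flow
R = 5.4 / 0.59
R = 9.153 cmH2O/(L/s)


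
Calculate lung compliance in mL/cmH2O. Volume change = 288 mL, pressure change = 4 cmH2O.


C = dV / dP
C = 288 / 4
C = 72 mL/cmH2O


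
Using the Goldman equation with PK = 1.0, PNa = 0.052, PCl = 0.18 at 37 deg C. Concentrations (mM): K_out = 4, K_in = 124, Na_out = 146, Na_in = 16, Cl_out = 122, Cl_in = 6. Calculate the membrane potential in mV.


Vm = (RT/F)*ln((PK*Ko + PNa*Nao + PCl*Cli)/(PK*Ki + PNa*Nai + PCl*Clo))
Numer = 12.672, Denom = 146.792
Vm = -65.47 mV


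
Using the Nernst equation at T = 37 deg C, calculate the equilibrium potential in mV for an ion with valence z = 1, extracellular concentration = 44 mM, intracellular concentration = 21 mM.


E = (RT/(zF)) * ln(C_out/C_in)
T = 37 + 273.15 = 310.15 K
E = (8.314 * 310.15 / (1 * 96485)) * ln(44/21)
E = 19.77 mV


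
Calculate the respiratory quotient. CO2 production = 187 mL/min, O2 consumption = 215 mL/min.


RQ = VCO2 / VO2
RQ = 187 / 215
RQ = 0.8698


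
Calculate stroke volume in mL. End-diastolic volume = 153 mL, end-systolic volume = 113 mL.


SV = EDV - ESV
SV = 153 - 113
SV = 40 mL


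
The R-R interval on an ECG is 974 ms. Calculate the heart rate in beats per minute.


HR = 60 / RR_interval(s)
RR = 974 ms = 0.974 s
HR = 60 / 0.974 = 61.6 bpm


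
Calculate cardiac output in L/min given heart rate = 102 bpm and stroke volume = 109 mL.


CO = HR * SV
CO = 102 * 109 / 1000
CO = 11.12 L/min


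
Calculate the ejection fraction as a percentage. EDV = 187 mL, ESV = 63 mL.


SV = EDV - ESV = 187 - 63 = 124 mL
EF = SV/EDV * 100 = 124/187 * 100
EF = 66.31%


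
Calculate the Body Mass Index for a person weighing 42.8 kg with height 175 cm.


BMI = weight / height^2
height = 175 cm = 1.75 m
BMI = 42.8 / 1.75^2
BMI = 13.98 kg/m^2


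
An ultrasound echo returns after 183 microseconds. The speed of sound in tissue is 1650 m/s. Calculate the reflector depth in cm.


depth = c * t / 2
t = 183 us = 1.8300e-04 s
depth = 1650 * 1.8300e-04 / 2
depth = 0.150975 m = 15.0975 cm


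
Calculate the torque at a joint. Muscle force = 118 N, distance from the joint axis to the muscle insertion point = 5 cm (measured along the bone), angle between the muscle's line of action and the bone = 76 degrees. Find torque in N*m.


Torque = F * d * sin(theta)   (moment arm = d*sin(theta))
d = 5 cm = 0.05 m
Torque = 118 * 0.05 * sin(76)
Torque = 5.725 N*m


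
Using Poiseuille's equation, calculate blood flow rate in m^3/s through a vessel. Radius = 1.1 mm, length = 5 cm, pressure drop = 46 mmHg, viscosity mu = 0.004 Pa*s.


Q = pi*r^4*dP / (8*mu*L)
r = 0.0011 m, L = 0.05 m
dP = 46 mmHg = 6132.812 Pa
Q = 1.7630e-05 m^3/s


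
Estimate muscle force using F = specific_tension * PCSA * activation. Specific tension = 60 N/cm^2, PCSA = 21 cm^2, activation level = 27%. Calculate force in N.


F = sigma * PCSA * activation
F = 60 * 21 * 0.27
F = 340.2 N


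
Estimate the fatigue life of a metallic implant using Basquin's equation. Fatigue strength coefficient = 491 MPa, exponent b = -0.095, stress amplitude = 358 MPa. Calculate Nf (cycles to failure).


sigma_a = sigma_f' * (2Nf)^b
2Nf = (sigma_a/sigma_f')^(1/b)
2Nf = (358/491)^(1/-0.095)
2Nf = 27.809576
Nf = 13.9


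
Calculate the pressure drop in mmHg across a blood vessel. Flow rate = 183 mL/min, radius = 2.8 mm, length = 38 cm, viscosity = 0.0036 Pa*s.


dP = 8*mu*L*Q / (pi*r^4)
Q = 183 mL/min = 3.05e-06 m^3/s
dP = 172.86 Pa = 172.86 / 133.322 mmHg = 1.297 mmHg


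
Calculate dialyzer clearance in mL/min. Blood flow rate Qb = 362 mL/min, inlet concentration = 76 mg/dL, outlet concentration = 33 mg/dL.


K = Qb * (Cb_in - Cb_out) / Cb_in
K = 362 * (76 - 33) / 76
K = 204.8 mL/min


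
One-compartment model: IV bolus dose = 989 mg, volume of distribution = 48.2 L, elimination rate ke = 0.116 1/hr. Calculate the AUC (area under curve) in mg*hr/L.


C0 = Dose/Vd = 989/48.2 = 20.5187 mg/L
AUC = C0/ke = 20.5187/0.116
AUC = 176.9 mg*hr/L


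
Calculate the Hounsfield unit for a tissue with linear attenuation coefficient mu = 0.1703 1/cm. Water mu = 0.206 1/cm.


HU = ((mu_tissue - mu_water) / mu_water) * 1000
HU = ((0.1703 - 0.206) / 0.206) * 1000
HU = -173.3


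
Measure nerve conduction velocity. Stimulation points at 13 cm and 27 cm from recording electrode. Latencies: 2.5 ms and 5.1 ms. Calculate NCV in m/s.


Distance = (27 - 13) / 100 = 0.14 m
dt = (5.1 - 2.5) / 1000 = 0.0026 s
NCV = dist / dt = 53.85 m/s


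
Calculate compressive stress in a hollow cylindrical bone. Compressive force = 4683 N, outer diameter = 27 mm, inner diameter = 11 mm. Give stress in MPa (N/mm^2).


A = pi*(r_o^2 - r_i^2)
r_o = 13.5 mm, r_i = 5.5 mm
A = 477.522 mm^2
sigma = F/A = 4683 / 477.522
sigma = 9.807 MPa


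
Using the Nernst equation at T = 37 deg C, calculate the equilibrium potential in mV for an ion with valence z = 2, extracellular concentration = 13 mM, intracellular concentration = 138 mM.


E = (RT/(zF)) * ln(C_out/C_in)
T = 37 + 273.15 = 310.15 K
E = (8.314 * 310.15 / (2 * 96485)) * ln(13/138)
E = -31.57 mV


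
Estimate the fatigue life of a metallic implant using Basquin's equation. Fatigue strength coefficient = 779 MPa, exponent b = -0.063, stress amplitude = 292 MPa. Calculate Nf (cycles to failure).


sigma_a = sigma_f' * (2Nf)^b
2Nf = (sigma_a/sigma_f')^(1/b)
2Nf = (292/779)^(1/-0.063)
2Nf = 5812444.6
Nf = 2.9062e+06


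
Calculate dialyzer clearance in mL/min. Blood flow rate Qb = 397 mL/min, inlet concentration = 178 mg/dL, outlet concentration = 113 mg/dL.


K = Qb * (Cb_in - Cb_out) / Cb_in
K = 397 * (178 - 113) / 178
K = 145 mL/min


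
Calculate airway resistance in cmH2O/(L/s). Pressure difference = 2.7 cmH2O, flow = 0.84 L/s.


R = dP / flow
R = 2.7 / 0.84
R = 3.214 cmH2O/(L/s)


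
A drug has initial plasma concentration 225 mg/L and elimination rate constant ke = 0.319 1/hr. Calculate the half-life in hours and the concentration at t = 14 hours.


t_half = ln(2) / ke = 0.693147 / 0.319 = 2.173 hr
C(t) = C0 * exp(-ke*t) = 225 * exp(-0.319*14)
C(14) = 2.586 mg/L


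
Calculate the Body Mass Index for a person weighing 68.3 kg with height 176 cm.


BMI = weight / height^2
height = 176 cm = 1.76 m
BMI = 68.3 / 1.76^2
BMI = 22.05 kg/m^2


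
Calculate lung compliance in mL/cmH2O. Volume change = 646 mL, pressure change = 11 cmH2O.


C = dV / dP
C = 646 / 11
C = 58.73 mL/cmH2O


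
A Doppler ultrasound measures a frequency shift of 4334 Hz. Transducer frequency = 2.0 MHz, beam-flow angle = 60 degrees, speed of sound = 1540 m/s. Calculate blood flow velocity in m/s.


v = fd * c / (2 * f0 * cos(theta))
v = 4334 * 1540 / (2 * 2.0000e+06 * cos(60))
v = 3.337 m/s


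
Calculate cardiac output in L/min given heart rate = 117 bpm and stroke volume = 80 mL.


CO = HR * SV
CO = 117 * 80 / 1000
CO = 9.36 L/min


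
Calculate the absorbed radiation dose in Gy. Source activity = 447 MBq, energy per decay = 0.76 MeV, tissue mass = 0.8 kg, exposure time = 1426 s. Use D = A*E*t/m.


A = 447 MBq = 4.4700e+08 Bq
E = 0.76 MeV = 1.21752e-13 J
D = A*E*t/m = 4.4700e+08*1.21752e-13*1426/0.8
D = 0.09701 Gy


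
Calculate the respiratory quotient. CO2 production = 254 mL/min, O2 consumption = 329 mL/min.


RQ = VCO2 / VO2
RQ = 254 / 329
RQ = 0.772


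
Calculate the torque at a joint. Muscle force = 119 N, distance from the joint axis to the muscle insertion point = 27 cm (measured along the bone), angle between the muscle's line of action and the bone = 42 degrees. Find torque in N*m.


Torque = F * d * sin(theta)   (moment arm = d*sin(theta))
d = 27 cm = 0.27 m
Torque = 119 * 0.27 * sin(42)
Torque = 21.5 N*m


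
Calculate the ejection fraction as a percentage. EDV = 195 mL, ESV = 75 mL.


SV = EDV - ESV = 195 - 75 = 120 mL
EF = SV/EDV * 100 = 120/195 * 100
EF = 61.54%


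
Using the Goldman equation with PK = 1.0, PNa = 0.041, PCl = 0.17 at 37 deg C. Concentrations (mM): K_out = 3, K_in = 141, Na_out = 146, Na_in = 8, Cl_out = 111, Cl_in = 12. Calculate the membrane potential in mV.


Vm = (RT/F)*ln((PK*Ko + PNa*Nao + PCl*Cli)/(PK*Ki + PNa*Nai + PCl*Clo))
Numer = 11.026, Denom = 160.198
Vm = -71.52 mV


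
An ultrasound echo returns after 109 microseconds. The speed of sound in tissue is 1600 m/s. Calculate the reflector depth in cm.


depth = c * t / 2
t = 109 us = 1.0900e-04 s
depth = 1600 * 1.0900e-04 / 2
depth = 0.0872 m = 8.72 cm


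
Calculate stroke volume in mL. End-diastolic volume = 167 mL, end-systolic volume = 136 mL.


SV = EDV - ESV
SV = 167 - 136
SV = 31 mL


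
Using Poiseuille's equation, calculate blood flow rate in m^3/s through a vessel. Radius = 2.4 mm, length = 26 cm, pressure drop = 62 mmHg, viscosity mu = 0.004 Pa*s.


Q = pi*r^4*dP / (8*mu*L)
r = 0.0024 m, L = 0.26 m
dP = 62 mmHg = 8265.964 Pa
Q = 1.0355e-04 m^3/s


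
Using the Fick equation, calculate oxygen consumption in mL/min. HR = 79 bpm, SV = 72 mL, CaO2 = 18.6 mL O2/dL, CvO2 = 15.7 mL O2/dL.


CO = HR*SV = 79*72/1000 = 5.688 L/min
a-v O2 diff = 18.6 - 15.7 = 2.9 mL/dL
VO2 = CO * (CaO2-CvO2) * 10 dL/L
VO2 = 5.688 * 2.9 * 10
VO2 = 165 mL/min


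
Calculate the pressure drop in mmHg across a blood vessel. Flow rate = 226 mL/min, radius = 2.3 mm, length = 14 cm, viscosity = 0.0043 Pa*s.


dP = 8*mu*L*Q / (pi*r^4)
Q = 226 mL/min = 3.76667e-06 m^3/s
dP = 206.34 Pa = 206.34 / 133.322 mmHg = 1.548 mmHg


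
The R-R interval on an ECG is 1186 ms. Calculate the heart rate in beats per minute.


HR = 60 / RR_interval(s)
RR = 1186 ms = 1.186 s
HR = 60 / 1.186 = 50.59 bpm


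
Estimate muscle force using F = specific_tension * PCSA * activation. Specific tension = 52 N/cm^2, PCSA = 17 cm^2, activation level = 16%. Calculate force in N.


F = sigma * PCSA * activation
F = 52 * 17 * 0.16
F = 141.4 N


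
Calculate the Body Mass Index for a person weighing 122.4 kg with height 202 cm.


BMI = weight / height^2
height = 202 cm = 2.02 m
BMI = 122.4 / 2.02^2
BMI = 30 kg/m^2


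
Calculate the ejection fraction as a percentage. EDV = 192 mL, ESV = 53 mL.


SV = EDV - ESV = 192 - 53 = 139 mL
EF = SV/EDV * 100 = 139/192 * 100
EF = 72.4%


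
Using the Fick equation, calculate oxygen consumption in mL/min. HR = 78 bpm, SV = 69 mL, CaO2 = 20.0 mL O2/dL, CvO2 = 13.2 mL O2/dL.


CO = HR*SV = 78*69/1000 = 5.382 L/min
a-v O2 diff = 20.0 - 13.2 = 6.8 mL/dL
VO2 = CO * (CaO2-CvO2) * 10 dL/L
VO2 = 5.382 * 6.8 * 10
VO2 = 366 mL/min


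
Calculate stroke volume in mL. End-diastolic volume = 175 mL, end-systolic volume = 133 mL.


SV = EDV - ESV
SV = 175 - 133
SV = 42 mL


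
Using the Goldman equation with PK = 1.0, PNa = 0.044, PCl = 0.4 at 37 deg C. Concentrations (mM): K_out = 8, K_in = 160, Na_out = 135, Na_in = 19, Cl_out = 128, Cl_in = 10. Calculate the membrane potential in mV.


Vm = (RT/F)*ln((PK*Ko + PNa*Nao + PCl*Cli)/(PK*Ki + PNa*Nai + PCl*Clo))
Numer = 17.94, Denom = 212.036
Vm = -66 mV


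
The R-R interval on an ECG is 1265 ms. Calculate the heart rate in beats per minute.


HR = 60 / RR_interval(s)
RR = 1265 ms = 1.265 s
HR = 60 / 1.265 = 47.43 bpm


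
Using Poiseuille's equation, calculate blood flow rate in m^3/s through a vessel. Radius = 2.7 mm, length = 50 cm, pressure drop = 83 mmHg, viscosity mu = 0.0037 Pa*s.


Q = pi*r^4*dP / (8*mu*L)
r = 0.0027 m, L = 0.5 m
dP = 83 mmHg = 11065.726 Pa
Q = 1.2483e-04 m^3/s


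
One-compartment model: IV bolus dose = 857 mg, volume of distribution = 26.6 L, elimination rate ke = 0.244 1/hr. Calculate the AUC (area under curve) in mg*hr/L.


C0 = Dose/Vd = 857/26.6 = 32.218 mg/L
AUC = C0/ke = 32.218/0.244
AUC = 132 mg*hr/L


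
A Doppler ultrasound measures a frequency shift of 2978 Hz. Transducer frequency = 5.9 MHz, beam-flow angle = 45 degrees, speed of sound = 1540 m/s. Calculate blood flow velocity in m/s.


v = fd * c / (2 * f0 * cos(theta))
v = 2978 * 1540 / (2 * 5.9000e+06 * cos(45))
v = 0.5496 m/s


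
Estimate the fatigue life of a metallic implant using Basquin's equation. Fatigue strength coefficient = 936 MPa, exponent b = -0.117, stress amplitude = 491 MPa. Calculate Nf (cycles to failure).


sigma_a = sigma_f' * (2Nf)^b
2Nf = (sigma_a/sigma_f')^(1/b)
2Nf = (491/936)^(1/-0.117)
2Nf = 248.21245
Nf = 124.1


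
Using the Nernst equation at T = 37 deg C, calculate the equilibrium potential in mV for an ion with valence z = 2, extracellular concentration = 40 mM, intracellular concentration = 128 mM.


E = (RT/(zF)) * ln(C_out/C_in)
T = 37 + 273.15 = 310.15 K
E = (8.314 * 310.15 / (2 * 96485)) * ln(40/128)
E = -15.54 mV


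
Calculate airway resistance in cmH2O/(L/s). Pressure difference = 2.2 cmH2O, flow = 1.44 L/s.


R = dP / flow
R = 2.2 / 1.44
R = 1.528 cmH2O/(L/s)


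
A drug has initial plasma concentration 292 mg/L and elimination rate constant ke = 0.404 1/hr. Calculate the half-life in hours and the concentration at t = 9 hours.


t_half = ln(2) / ke = 0.693147 / 0.404 = 1.716 hr
C(t) = C0 * exp(-ke*t) = 292 * exp(-0.404*9)
C(9) = 7.696 mg/L


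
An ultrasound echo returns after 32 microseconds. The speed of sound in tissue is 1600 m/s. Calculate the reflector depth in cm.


depth = c * t / 2
t = 32 us = 3.2000e-05 s
depth = 1600 * 3.2000e-05 / 2
depth = 0.0256 m = 2.56 cm


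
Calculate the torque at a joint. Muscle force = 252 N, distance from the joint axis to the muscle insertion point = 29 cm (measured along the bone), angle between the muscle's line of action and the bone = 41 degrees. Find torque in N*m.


Torque = F * d * sin(theta)   (moment arm = d*sin(theta))
d = 29 cm = 0.29 m
Torque = 252 * 0.29 * sin(41)
Torque = 47.94 N*m


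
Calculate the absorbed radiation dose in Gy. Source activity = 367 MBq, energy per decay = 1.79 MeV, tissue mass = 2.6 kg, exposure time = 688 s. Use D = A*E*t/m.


A = 367 MBq = 3.6700e+08 Bq
E = 1.79 MeV = 2.86758e-13 J
D = A*E*t/m = 3.6700e+08*2.86758e-13*688/2.6
D = 0.02785 Gy


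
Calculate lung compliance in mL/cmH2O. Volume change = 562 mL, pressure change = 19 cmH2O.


C = dV / dP
C = 562 / 19
C = 29.58 mL/cmH2O


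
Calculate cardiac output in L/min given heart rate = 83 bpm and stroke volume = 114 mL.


CO = HR * SV
CO = 83 * 114 / 1000
CO = 9.462 L/min


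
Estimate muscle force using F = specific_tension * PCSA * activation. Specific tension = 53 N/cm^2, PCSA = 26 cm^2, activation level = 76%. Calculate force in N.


F = sigma * PCSA * activation
F = 53 * 26 * 0.76
F = 1047 N


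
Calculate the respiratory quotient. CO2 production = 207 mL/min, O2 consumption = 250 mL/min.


RQ = VCO2 / VO2
RQ = 207 / 250
RQ = 0.828


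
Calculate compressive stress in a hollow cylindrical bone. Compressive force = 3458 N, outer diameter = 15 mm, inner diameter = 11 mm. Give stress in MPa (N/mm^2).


A = pi*(r_o^2 - r_i^2)
r_o = 7.5 mm, r_i = 5.5 mm
A = 81.6814 mm^2
sigma = F/A = 3458 / 81.6814
sigma = 42.34 MPa


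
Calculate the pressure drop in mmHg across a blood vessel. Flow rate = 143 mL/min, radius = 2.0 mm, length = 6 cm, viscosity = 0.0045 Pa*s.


dP = 8*mu*L*Q / (pi*r^4)
Q = 143 mL/min = 2.38333e-06 m^3/s
dP = 102.416 Pa = 102.416 / 133.322 mmHg = 0.7682 mmHg


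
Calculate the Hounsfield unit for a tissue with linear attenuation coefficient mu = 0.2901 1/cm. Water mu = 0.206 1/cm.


HU = ((mu_tissue - mu_water) / mu_water) * 1000
HU = ((0.2901 - 0.206) / 0.206) * 1000
HU = 408.3


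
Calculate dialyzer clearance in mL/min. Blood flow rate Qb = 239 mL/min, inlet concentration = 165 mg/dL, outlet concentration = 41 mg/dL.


K = Qb * (Cb_in - Cb_out) / Cb_in
K = 239 * (165 - 41) / 165
K = 179.6 mL/min


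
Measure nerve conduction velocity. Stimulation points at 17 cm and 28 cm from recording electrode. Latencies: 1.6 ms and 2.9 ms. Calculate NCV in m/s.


Distance = (28 - 17) / 100 = 0.11 m
dt = (2.9 - 1.6) / 1000 = 0.0013 s
NCV = dist / dt = 84.62 m/s


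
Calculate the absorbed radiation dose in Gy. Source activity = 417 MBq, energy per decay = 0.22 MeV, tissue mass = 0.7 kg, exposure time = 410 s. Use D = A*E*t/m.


A = 417 MBq = 4.1700e+08 Bq
E = 0.22 MeV = 3.5244e-14 J
D = A*E*t/m = 4.1700e+08*3.5244e-14*410/0.7
D = 0.008608 Gy


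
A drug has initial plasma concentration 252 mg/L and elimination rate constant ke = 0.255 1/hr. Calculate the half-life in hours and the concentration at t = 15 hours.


t_half = ln(2) / ke = 0.693147 / 0.255 = 2.718 hr
C(t) = C0 * exp(-ke*t) = 252 * exp(-0.255*15)
C(15) = 5.498 mg/L


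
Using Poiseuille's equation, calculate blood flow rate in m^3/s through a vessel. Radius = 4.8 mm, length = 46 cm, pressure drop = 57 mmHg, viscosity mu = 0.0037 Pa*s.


Q = pi*r^4*dP / (8*mu*L)
r = 0.0048 m, L = 0.46 m
dP = 57 mmHg = 7599.354 Pa
Q = 9.3077e-04 m^3/s


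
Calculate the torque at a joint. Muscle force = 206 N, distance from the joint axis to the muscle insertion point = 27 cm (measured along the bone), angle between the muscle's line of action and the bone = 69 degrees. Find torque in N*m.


Torque = F * d * sin(theta)   (moment arm = d*sin(theta))
d = 27 cm = 0.27 m
Torque = 206 * 0.27 * sin(69)
Torque = 51.93 N*m


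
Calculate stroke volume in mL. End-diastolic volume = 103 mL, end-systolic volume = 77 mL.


SV = EDV - ESV
SV = 103 - 77
SV = 26 mL


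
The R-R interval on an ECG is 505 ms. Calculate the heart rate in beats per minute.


HR = 60 / RR_interval(s)
RR = 505 ms = 0.505 s
HR = 60 / 0.505 = 118.8 bpm


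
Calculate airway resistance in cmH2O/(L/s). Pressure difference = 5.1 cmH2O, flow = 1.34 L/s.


R = dP / flow
R = 5.1 / 1.34
R = 3.806 cmH2O/(L/s)


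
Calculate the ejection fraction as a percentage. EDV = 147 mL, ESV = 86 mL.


SV = EDV - ESV = 147 - 86 = 61 mL
EF = SV/EDV * 100 = 61/147 * 100
EF = 41.5%


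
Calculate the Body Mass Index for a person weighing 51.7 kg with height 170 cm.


BMI = weight / height^2
height = 170 cm = 1.7 m
BMI = 51.7 / 1.7^2
BMI = 17.89 kg/m^2


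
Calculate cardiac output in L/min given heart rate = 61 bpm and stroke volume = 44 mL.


CO = HR * SV
CO = 61 * 44 / 1000
CO = 2.684 L/min


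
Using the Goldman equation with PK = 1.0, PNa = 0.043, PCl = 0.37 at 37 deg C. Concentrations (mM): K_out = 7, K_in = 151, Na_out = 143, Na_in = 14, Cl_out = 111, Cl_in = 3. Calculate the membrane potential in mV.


Vm = (RT/F)*ln((PK*Ko + PNa*Nao + PCl*Cli)/(PK*Ki + PNa*Nai + PCl*Clo))
Numer = 14.259, Denom = 192.672
Vm = -69.58 mV


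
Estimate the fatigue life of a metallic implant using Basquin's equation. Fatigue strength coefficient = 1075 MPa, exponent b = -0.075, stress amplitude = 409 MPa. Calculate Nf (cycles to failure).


sigma_a = sigma_f' * (2Nf)^b
2Nf = (sigma_a/sigma_f')^(1/b)
2Nf = (409/1075)^(1/-0.075)
2Nf = 394277.58
Nf = 1.971e+05


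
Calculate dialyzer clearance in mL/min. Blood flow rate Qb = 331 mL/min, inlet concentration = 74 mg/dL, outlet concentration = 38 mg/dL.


K = Qb * (Cb_in - Cb_out) / Cb_in
K = 331 * (74 - 38) / 74
K = 161 mL/min


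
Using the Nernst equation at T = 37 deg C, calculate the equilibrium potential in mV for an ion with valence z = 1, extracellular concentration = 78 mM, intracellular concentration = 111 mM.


E = (RT/(zF)) * ln(C_out/C_in)
T = 37 + 273.15 = 310.15 K
E = (8.314 * 310.15 / (1 * 96485)) * ln(78/111)
E = -9.429 mV


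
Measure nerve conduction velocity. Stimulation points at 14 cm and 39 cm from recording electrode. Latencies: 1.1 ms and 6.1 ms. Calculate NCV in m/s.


Distance = (39 - 14) / 100 = 0.25 m
dt = (6.1 - 1.1) / 1000 = 0.005 s
NCV = dist / dt = 50 m/s


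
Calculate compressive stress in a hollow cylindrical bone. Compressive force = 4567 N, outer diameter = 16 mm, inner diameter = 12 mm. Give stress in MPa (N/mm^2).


A = pi*(r_o^2 - r_i^2)
r_o = 8 mm, r_i = 6 mm
A = 87.9646 mm^2
sigma = F/A = 4567 / 87.9646
sigma = 51.92 MPa


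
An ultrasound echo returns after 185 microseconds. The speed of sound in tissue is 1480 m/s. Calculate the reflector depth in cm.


depth = c * t / 2
t = 185 us = 1.8500e-04 s
depth = 1480 * 1.8500e-04 / 2
depth = 0.1369 m = 13.69 cm


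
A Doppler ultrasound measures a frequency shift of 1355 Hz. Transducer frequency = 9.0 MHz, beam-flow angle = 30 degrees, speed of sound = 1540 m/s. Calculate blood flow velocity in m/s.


v = fd * c / (2 * f0 * cos(theta))
v = 1355 * 1540 / (2 * 9.0000e+06 * cos(30))
v = 0.1339 m/s


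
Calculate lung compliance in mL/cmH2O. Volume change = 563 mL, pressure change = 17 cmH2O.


C = dV / dP
C = 563 / 17
C = 33.12 mL/cmH2O


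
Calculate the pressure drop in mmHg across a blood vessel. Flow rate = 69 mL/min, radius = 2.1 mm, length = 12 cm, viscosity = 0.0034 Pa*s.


dP = 8*mu*L*Q / (pi*r^4)
Q = 69 mL/min = 1.15e-06 m^3/s
dP = 61.4357 Pa = 61.4357 / 133.322 mmHg = 0.4608 mmHg


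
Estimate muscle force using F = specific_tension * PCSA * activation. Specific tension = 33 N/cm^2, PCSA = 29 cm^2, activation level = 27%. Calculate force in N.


F = sigma * PCSA * activation
F = 33 * 29 * 0.27
F = 258.4 N


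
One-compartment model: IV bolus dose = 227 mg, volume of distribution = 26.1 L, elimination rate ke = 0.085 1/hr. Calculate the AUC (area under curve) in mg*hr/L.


C0 = Dose/Vd = 227/26.1 = 8.69732 mg/L
AUC = C0/ke = 8.69732/0.085
AUC = 102.3 mg*hr/L


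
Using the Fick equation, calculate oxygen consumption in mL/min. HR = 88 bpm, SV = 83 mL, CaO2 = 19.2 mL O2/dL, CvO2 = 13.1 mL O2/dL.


CO = HR*SV = 88*83/1000 = 7.304 L/min
a-v O2 diff = 19.2 - 13.1 = 6.1 mL/dL
VO2 = CO * (CaO2-CvO2) * 10 dL/L
VO2 = 7.304 * 6.1 * 10
VO2 = 445.5 mL/min


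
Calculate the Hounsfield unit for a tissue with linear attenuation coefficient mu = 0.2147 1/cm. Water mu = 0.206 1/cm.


HU = ((mu_tissue - mu_water) / mu_water) * 1000
HU = ((0.2147 - 0.206) / 0.206) * 1000
HU = 42.23


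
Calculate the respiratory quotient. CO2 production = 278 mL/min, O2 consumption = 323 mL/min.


RQ = VCO2 / VO2
RQ = 278 / 323
RQ = 0.8607


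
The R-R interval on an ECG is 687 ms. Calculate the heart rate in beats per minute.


HR = 60 / RR_interval(s)
RR = 687 ms = 0.687 s
HR = 60 / 0.687 = 87.34 bpm


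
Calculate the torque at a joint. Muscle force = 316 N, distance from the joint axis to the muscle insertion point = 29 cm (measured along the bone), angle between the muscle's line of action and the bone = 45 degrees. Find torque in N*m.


Torque = F * d * sin(theta)   (moment arm = d*sin(theta))
d = 29 cm = 0.29 m
Torque = 316 * 0.29 * sin(45)
Torque = 64.8 N*m


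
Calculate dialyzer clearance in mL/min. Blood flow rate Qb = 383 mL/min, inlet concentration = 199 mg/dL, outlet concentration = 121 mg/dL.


K = Qb * (Cb_in - Cb_out) / Cb_in
K = 383 * (199 - 121) / 199
K = 150.1 mL/min


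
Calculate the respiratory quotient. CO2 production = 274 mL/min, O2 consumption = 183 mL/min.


RQ = VCO2 / VO2
RQ = 274 / 183
RQ = 1.497


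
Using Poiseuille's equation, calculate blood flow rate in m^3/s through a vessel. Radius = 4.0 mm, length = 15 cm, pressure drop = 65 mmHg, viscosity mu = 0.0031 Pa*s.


Q = pi*r^4*dP / (8*mu*L)
r = 0.004 m, L = 0.15 m
dP = 65 mmHg = 8665.93 Pa
Q = 0.001874 m^3/s


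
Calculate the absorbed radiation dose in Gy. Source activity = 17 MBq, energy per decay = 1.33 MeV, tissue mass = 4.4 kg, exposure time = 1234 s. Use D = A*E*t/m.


A = 17 MBq = 1.7000e+07 Bq
E = 1.33 MeV = 2.13066e-13 J
D = A*E*t/m = 1.7000e+07*2.13066e-13*1234/4.4
D = 0.001016 Gy


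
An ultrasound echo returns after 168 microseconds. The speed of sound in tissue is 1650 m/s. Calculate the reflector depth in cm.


depth = c * t / 2
t = 168 us = 1.6800e-04 s
depth = 1650 * 1.6800e-04 / 2
depth = 0.1386 m = 13.86 cm


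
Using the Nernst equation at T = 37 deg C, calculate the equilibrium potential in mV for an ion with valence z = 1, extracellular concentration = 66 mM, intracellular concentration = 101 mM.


E = (RT/(zF)) * ln(C_out/C_in)
T = 37 + 273.15 = 310.15 K
E = (8.314 * 310.15 / (1 * 96485)) * ln(66/101)
E = -11.37 mV


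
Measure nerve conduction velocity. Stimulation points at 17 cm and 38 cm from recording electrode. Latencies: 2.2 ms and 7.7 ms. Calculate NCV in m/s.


Distance = (38 - 17) / 100 = 0.21 m
dt = (7.7 - 2.2) / 1000 = 0.0055 s
NCV = dist / dt = 38.18 m/s


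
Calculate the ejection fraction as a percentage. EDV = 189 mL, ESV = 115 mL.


SV = EDV - ESV = 189 - 115 = 74 mL
EF = SV/EDV * 100 = 74/189 * 100
EF = 39.15%


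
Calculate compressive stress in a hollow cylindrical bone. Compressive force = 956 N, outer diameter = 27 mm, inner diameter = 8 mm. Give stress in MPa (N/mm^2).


A = pi*(r_o^2 - r_i^2)
r_o = 13.5 mm, r_i = 4 mm
A = 522.29 mm^2
sigma = F/A = 956 / 522.29
sigma = 1.83 MPa


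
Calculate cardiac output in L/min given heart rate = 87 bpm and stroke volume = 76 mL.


CO = HR * SV
CO = 87 * 76 / 1000
CO = 6.612 L/min


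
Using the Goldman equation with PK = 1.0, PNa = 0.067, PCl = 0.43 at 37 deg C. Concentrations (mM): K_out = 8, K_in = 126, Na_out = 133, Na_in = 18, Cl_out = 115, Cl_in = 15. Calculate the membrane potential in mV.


Vm = (RT/F)*ln((PK*Ko + PNa*Nao + PCl*Cli)/(PK*Ki + PNa*Nai + PCl*Clo))
Numer = 23.361, Denom = 176.656
Vm = -54.07 mV


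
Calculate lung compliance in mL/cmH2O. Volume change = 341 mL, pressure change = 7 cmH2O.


C = dV / dP
C = 341 / 7
C = 48.71 mL/cmH2O


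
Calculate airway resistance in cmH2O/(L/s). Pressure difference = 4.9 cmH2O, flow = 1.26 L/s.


R = dP / flow
R = 4.9 / 1.26
R = 3.889 cmH2O/(L/s)


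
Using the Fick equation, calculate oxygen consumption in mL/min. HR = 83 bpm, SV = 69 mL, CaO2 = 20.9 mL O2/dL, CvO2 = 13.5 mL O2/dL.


CO = HR*SV = 83*69/1000 = 5.727 L/min
a-v O2 diff = 20.9 - 13.5 = 7.4 mL/dL
VO2 = CO * (CaO2-CvO2) * 10 dL/L
VO2 = 5.727 * 7.4 * 10
VO2 = 423.8 mL/min


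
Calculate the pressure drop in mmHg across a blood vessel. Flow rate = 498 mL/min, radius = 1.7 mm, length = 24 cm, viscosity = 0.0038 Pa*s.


dP = 8*mu*L*Q / (pi*r^4)
Q = 498 mL/min = 8.3e-06 m^3/s
dP = 2307.9 Pa = 2307.9 / 133.322 mmHg = 17.31 mmHg


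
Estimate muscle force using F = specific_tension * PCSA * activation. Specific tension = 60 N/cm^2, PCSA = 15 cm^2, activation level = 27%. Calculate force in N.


F = sigma * PCSA * activation
F = 60 * 15 * 0.27
F = 243 N
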